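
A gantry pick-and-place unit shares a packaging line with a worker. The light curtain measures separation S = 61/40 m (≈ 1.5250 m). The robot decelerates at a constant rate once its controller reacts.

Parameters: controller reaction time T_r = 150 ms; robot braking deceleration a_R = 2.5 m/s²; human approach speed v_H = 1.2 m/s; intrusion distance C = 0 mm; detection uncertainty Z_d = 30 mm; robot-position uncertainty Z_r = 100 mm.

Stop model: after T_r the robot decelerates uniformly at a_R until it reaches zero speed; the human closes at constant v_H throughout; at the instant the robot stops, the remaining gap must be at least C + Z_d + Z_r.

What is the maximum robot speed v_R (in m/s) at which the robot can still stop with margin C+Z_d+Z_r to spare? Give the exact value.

collect terms ⇒ (1/5)·v_R² + (63/100)·v_R + (-243/200) = 0
  disc = (63/100)² − 4·(1/5)·(-243/200) = 13689/10000 ; √disc = 117/100
  v_R = (−(63/100) + 117/100) / (2·(1/5)) = 27/20 m/s
check:
stop time T_s = (27/20)/(5/2) = 0.5400 s
robot covers v_R·T_r = 1.3500·0.1500 = 0.2025 m before braking
braking distance = 1.3500²/(2·2.5000) = 0.3645 m
human closes 1.2000·0.6900 = 0.8280 m
residual clearance needed = 0.0000+0.0300+0.1000 = 0.1300 m
sum ≈ 0.2025+0.3645+0.8280+0.1300 ≈ 1.5250 m = S ✓

v_R_max = 27/20 m/s = 1.3500 m/s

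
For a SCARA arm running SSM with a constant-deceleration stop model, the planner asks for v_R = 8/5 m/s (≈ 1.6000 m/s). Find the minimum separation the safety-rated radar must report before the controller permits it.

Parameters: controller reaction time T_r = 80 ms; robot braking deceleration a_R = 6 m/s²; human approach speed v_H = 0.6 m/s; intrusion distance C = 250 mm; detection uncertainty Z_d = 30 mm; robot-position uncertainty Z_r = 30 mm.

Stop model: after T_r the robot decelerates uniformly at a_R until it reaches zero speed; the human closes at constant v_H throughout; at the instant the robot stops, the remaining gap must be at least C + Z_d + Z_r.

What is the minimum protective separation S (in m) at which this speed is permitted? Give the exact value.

S_min = 1289/1500 m = 0.8593 m

braking lasts T_s = (8/5)/6 = 0.2667 s
robot in T_r: 1.6000·0.0800 = 0.1280 m
braking distance = 1.6000²/(2·6.0000) = 0.2133 m
human closes 0.6000·0.3467 = 0.2080 m
margins: 0.2500+0.0300+0.0300 = 0.3100 m
S_min ≈ 0.1280+0.2133+0.2080+0.3100  ⇒  S_min = 1289/1500 m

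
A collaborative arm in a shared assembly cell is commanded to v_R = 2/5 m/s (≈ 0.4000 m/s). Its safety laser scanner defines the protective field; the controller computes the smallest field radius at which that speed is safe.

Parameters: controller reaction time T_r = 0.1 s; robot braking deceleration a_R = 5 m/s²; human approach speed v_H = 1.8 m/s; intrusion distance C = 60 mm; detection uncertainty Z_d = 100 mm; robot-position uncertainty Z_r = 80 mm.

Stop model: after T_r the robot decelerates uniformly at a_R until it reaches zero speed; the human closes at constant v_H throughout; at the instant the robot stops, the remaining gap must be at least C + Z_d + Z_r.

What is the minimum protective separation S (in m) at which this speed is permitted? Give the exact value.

T_s = v_R/a_R = (2/5)/5 = 0.0800 s
robot covers v_R·T_r = 0.4000·0.1000 = 0.0400 m before braking
braking distance = 0.4000²/(2·5.0000) = 0.0160 m
human over T_r+T_s: 1.8000·(0.1000+0.0800) = 0.3240 m
C+Z_d+Z_r = 0.0600+0.1000+0.0800 = 0.2400 m
S_min ≈ 0.0400+0.0160+0.3240+0.2400  ⇒  S_min = 31/50 m

S_min = 31/50 m = 0.6200 m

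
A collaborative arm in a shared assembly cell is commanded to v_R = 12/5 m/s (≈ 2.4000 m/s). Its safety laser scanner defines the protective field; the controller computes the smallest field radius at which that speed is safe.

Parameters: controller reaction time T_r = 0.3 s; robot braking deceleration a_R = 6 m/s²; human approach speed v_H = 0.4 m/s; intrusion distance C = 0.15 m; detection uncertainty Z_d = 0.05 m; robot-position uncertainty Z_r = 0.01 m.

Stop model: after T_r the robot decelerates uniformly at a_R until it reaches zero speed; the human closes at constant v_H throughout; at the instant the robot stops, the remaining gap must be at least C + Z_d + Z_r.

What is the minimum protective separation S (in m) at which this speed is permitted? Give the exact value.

S_min = 169/100 m = 1.6900 m

T_s = v_R/a_R = (12/5)/6 = 0.4000 s
robot in T_r: 2.4000·0.3000 = 0.7200 m
braking distance = 2.4000²/(2·6.0000) = 0.4800 m
person approaches 0.4000·(0.3000+0.4000) = 0.2800 m
margins: 0.1500+0.0500+0.0100 = 0.2100 m
S_min ≈ 0.7200+0.4800+0.2800+0.2100  ⇒  S_min = 169/100 m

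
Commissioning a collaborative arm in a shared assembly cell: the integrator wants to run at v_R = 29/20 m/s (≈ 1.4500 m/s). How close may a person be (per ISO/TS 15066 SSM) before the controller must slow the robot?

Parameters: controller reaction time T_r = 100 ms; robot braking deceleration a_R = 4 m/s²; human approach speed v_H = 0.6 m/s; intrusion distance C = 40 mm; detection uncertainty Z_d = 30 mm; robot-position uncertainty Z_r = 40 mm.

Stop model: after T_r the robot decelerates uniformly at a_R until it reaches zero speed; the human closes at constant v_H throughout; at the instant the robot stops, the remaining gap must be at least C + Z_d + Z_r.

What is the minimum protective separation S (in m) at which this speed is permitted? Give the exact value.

T_s = v_R/a_R = (29/20)/4 = 0.3625 s
robot in T_r: 1.4500·0.1000 = 0.1450 m
robot under decel: 1.4500²/(2·4.0000) = 0.2628 m
human over T_r+T_s: 0.6000·(0.1000+0.3625) = 0.2775 m
C+Z_d+Z_r = 0.0400+0.0300+0.0400 = 0.1100 m
S_min ≈ 0.1450+0.2628+0.2775+0.1100  ⇒  S_min = 509/640 m

S_min = 509/640 m = 0.7953 m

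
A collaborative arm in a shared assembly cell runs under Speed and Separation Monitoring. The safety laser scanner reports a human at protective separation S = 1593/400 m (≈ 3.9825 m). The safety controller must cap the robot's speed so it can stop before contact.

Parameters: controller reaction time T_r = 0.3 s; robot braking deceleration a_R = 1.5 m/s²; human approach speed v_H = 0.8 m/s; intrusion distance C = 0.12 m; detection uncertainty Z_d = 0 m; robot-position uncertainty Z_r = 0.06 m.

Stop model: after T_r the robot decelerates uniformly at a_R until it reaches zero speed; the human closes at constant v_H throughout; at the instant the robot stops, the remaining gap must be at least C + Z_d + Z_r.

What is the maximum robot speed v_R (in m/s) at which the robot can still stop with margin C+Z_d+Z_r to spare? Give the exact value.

at the boundary: (1/3)·v² + (5/6)·v + (-57/16) = 0
  disc = (5/6)² − 4·(1/3)·(-57/16) = 49/9 ; √disc = 7/3
  v_R = (−(5/6) + 7/3) / (2·(1/3)) = 9/4 m/s
check:
T_s = v_R/a_R = (9/4)/(3/2) = 1.5000 s
robot in T_r: 2.2500·0.3000 = 0.6750 m
braking distance = 2.2500²/(2·1.5000) = 1.6875 m
person approaches 0.8000·(0.3000+1.5000) = 1.4400 m
residual clearance needed = 0.1200+0.0000+0.0600 = 0.1800 m
sum ≈ 0.6750+1.6875+1.4400+0.1800 ≈ 3.9825 m = S ✓

v_R_max = 9/4 m/s = 2.2500 m/s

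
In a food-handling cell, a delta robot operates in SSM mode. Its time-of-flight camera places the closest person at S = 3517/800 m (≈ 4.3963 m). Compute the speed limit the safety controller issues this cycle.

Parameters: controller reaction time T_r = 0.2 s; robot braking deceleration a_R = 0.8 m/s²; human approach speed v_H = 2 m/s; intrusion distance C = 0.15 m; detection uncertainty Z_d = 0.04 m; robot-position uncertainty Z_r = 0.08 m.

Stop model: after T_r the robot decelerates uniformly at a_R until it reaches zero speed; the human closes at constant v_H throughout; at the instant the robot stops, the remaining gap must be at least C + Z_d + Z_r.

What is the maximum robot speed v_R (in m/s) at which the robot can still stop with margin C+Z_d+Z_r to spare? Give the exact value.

quadratic (5/8)·v² + (27/10)·v + (-2981/800) = 0
  disc = (27/10)² − 4·(5/8)·(-2981/800) = 26569/1600 ; √disc = 163/40
  v_R = (−(27/10) + 163/40) / (2·(5/8)) = 11/10 m/s
check:
braking lasts T_s = (11/10)/(4/5) = 1.3750 s
robot covers v_R·T_r = 1.1000·0.2000 = 0.2200 m before braking
braking distance = 1.1000²/(2·0.8000) = 0.7562 m
person approaches 2.0000·(0.2000+1.3750) = 3.1500 m
C+Z_d+Z_r = 0.1500+0.0400+0.0800 = 0.2700 m
sum ≈ 0.2200+0.7562+3.1500+0.2700 ≈ 4.3963 m = S ✓

v_R_max = 11/10 m/s = 1.1000 m/s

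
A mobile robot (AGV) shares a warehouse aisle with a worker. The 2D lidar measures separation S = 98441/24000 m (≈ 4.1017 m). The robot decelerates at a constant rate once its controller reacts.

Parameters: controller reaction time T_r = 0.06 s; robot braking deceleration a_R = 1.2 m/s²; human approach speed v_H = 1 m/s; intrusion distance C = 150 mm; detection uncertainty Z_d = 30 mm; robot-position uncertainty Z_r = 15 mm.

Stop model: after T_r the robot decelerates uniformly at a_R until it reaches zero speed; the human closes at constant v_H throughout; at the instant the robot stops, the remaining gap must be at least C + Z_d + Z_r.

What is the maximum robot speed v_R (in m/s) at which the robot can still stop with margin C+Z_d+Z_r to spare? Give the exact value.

v_R_max = 43/20 m/s = 2.1500 m/s

collect terms ⇒ (5/12)·v_R² + (67/75)·v_R + (-92321/24000) = 0
  disc = (67/75)² − 4·(5/12)·(-92321/24000) = 288369/40000 ; √disc = 537/200
  v_R = (−(67/75) + 537/200) / (2·(5/12)) = 43/20 m/s
check:
braking lasts T_s = (43/20)/(6/5) = 1.7917 s
reaction-phase robot travel = 2.1500·0.0600 = 0.1290 m
robot covers 2.1500·1.7917 − ½·1.2000·1.7917² = 1.9260 m while stopping
person approaches 1.0000·(0.0600+1.7917) = 1.8517 m
margins: 0.1500+0.0300+0.0150 = 0.1950 m
sum ≈ 0.1290+1.9260+1.8517+0.1950 ≈ 4.1017 m = S ✓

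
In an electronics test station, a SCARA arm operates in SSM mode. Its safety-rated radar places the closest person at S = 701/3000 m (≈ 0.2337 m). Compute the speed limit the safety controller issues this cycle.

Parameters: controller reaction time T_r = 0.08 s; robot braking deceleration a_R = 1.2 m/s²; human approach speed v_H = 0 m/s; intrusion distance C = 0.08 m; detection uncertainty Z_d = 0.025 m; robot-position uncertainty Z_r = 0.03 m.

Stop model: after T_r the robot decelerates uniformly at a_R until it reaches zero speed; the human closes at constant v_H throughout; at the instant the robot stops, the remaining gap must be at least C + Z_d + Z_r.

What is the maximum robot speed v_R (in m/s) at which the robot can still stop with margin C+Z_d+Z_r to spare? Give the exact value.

at the boundary: (5/12)·v² + (2/25)·v + (-37/375) = 0
  disc = (2/25)² − 4·(5/12)·(-37/375) = 961/5625 ; √disc = 31/75
  v_R = (−(2/25) + 31/75) / (2·(5/12)) = 2/5 m/s
check:
T_s = v_R/a_R = (2/5)/(6/5) = 0.3333 s
robot in T_r: 0.4000·0.0800 = 0.0320 m
braking distance = 0.4000²/(2·1.2000) = 0.0667 m
human closes 0.0000·0.4133 = 0.0000 m
C+Z_d+Z_r = 0.0800+0.0250+0.0300 = 0.1350 m
sum ≈ 0.0320+0.0667+0.0000+0.1350 ≈ 0.2337 m = S ✓

v_R_max = 2/5 m/s = 0.4000 m/s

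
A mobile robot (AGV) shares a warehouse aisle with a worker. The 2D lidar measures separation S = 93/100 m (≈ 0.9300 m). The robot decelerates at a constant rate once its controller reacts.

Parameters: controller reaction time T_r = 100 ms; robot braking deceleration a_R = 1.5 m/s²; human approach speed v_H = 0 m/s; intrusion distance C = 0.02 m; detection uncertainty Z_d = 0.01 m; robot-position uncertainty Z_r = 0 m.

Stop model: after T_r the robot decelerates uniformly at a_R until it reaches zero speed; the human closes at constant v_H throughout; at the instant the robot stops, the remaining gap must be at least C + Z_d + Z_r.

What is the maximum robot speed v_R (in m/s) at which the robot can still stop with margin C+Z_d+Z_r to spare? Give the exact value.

at the boundary: (1/3)·v² + (1/10)·v + (-9/10) = 0
  disc = (1/10)² − 4·(1/3)·(-9/10) = 121/100 ; √disc = 11/10
  v_R = (−(1/10) + 11/10) / (2·(1/3)) = 3/2 m/s
check:
T_s = v_R/a_R = (3/2)/(3/2) = 1.0000 s
robot covers v_R·T_r = 1.5000·0.1000 = 0.1500 m before braking
robot covers 1.5000·1.0000 − ½·1.5000·1.0000² = 0.7500 m while stopping
person approaches 0.0000·(0.1000+1.0000) = 0.0000 m
residual clearance needed = 0.0200+0.0100+0.0000 = 0.0300 m
sum ≈ 0.1500+0.7500+0.0000+0.0300 ≈ 0.9300 m = S ✓

v_R_max = 3/2 m/s = 1.5000 m/s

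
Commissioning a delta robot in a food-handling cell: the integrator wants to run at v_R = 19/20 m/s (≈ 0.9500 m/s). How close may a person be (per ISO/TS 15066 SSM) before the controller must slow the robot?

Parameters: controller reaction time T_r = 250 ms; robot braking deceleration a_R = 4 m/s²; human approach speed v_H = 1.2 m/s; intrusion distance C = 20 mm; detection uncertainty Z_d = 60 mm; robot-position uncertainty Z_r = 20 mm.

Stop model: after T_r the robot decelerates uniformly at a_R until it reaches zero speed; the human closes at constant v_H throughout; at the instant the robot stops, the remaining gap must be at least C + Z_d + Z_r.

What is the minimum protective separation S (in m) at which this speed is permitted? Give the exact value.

stop time T_s = (19/20)/4 = 0.2375 s
reaction-phase robot travel = 0.9500·0.2500 = 0.2375 m
braking distance = 0.9500²/(2·4.0000) = 0.1128 m
human over T_r+T_s: 1.2000·(0.2500+0.2375) = 0.5850 m
margins: 0.0200+0.0600+0.0200 = 0.1000 m
S_min ≈ 0.2375+0.1128+0.5850+0.1000  ⇒  S_min = 3313/3200 m

S_min = 3313/3200 m = 1.0353 m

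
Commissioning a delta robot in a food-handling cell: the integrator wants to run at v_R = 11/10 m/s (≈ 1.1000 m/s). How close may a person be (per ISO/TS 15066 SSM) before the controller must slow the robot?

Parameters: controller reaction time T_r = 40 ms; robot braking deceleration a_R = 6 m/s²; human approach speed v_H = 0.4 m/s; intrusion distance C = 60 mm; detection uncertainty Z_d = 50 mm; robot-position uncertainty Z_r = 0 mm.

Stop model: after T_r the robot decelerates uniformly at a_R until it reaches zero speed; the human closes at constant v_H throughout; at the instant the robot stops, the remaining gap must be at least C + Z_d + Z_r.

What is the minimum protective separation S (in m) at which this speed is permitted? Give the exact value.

T_s = v_R/a_R = (11/10)/6 = 0.1833 s
robot covers v_R·T_r = 1.1000·0.0400 = 0.0440 m before braking
robot under decel: 1.1000²/(2·6.0000) = 0.1008 m
human closes 0.4000·0.2233 = 0.0893 m
C+Z_d+Z_r = 0.0600+0.0500+0.0000 = 0.1100 m
S_min ≈ 0.0440+0.1008+0.0893+0.1100  ⇒  S_min = 413/1200 m

S_min = 413/1200 m = 0.3442 m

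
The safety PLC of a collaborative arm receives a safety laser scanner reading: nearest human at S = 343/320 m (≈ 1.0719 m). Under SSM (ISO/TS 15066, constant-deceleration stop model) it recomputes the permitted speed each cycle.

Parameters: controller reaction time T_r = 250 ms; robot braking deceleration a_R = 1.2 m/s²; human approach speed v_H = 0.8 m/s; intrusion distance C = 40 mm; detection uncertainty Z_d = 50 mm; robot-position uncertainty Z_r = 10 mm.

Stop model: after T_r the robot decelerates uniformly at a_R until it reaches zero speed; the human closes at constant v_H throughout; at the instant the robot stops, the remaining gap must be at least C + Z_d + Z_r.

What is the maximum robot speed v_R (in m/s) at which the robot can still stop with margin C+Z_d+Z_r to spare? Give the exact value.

collect terms ⇒ (5/12)·v_R² + (11/12)·v_R + (-247/320) = 0
  disc = (11/12)² − 4·(5/12)·(-247/320) = 1225/576 ; √disc = 35/24
  v_R = (−(11/12) + 35/24) / (2·(5/12)) = 13/20 m/s
check:
braking lasts T_s = (13/20)/(6/5) = 0.5417 s
robot covers v_R·T_r = 0.6500·0.2500 = 0.1625 m before braking
robot under decel: 0.6500²/(2·1.2000) = 0.1760 m
human closes 0.8000·0.7917 = 0.6333 m
residual clearance needed = 0.0400+0.0500+0.0100 = 0.1000 m
sum ≈ 0.1625+0.1760+0.6333+0.1000 ≈ 1.0719 m = S ✓

v_R_max = 13/20 m/s = 0.6500 m/s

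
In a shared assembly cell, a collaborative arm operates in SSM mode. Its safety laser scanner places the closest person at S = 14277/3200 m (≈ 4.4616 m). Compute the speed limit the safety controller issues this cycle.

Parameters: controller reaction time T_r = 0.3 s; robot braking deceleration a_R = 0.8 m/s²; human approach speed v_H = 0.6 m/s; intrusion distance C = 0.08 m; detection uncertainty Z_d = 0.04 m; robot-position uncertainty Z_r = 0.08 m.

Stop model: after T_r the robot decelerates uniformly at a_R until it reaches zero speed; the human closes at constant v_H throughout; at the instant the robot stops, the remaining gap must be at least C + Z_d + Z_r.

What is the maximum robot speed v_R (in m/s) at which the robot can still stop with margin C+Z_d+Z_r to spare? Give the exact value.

v_R_max = 37/20 m/s = 1.8500 m/s

quadratic (5/8)·v² + (21/20)·v + (-13061/3200) = 0
  disc = (21/20)² − 4·(5/8)·(-13061/3200) = 72361/6400 ; √disc = 269/80
  v_R = (−(21/20) + 269/80) / (2·(5/8)) = 37/20 m/s
check:
stop time T_s = (37/20)/(4/5) = 2.3125 s
robot in T_r: 1.8500·0.3000 = 0.5550 m
robot under decel: 1.8500²/(2·0.8000) = 2.1391 m
human over T_r+T_s: 0.6000·(0.3000+2.3125) = 1.5675 m
C+Z_d+Z_r = 0.0800+0.0400+0.0800 = 0.2000 m
sum ≈ 0.5550+2.1391+1.5675+0.2000 ≈ 4.4616 m = S ✓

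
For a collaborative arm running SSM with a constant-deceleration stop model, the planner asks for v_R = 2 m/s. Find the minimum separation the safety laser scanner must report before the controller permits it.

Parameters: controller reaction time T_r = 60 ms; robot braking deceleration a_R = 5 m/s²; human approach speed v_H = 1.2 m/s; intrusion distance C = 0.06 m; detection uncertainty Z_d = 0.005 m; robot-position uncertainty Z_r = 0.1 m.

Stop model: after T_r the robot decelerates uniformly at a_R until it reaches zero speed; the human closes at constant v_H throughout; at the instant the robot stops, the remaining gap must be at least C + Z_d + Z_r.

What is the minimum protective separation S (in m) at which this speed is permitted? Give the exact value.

S_min = 1237/1000 m = 1.2370 m

braking lasts T_s = 2/5 = 0.4000 s
robot covers v_R·T_r = 2.0000·0.0600 = 0.1200 m before braking
braking distance = 2.0000²/(2·5.0000) = 0.4000 m
human over T_r+T_s: 1.2000·(0.0600+0.4000) = 0.5520 m
residual clearance needed = 0.0600+0.0050+0.1000 = 0.1650 m
S_min ≈ 0.1200+0.4000+0.5520+0.1650  ⇒  S_min = 1237/1000 m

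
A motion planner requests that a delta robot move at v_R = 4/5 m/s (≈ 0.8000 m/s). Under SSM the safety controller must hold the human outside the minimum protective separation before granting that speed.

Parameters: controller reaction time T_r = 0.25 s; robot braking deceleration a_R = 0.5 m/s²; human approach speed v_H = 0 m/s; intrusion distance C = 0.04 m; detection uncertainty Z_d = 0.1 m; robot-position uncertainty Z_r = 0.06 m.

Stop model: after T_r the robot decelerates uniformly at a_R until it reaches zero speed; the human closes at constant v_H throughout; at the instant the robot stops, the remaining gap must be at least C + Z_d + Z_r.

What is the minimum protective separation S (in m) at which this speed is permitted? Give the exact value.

S_min = 26/25 m = 1.0400 m

braking lasts T_s = (4/5)/(1/2) = 1.6000 s
reaction-phase robot travel = 0.8000·0.2500 = 0.2000 m
robot under decel: 0.8000²/(2·0.5000) = 0.6400 m
person approaches 0.0000·(0.2500+1.6000) = 0.0000 m
margins: 0.0400+0.1000+0.0600 = 0.2000 m
S_min ≈ 0.2000+0.6400+0.0000+0.2000  ⇒  S_min = 26/25 m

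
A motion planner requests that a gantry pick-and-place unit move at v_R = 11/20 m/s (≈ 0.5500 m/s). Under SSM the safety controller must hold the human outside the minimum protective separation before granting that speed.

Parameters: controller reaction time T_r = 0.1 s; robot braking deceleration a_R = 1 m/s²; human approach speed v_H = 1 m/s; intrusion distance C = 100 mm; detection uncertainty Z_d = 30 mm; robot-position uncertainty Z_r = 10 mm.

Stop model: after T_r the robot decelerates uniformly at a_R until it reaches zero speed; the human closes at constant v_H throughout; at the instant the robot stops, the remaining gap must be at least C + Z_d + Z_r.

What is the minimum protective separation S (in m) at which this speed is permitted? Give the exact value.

S_min = 797/800 m = 0.9962 m

stop time T_s = (11/20)/1 = 0.5500 s
robot covers v_R·T_r = 0.5500·0.1000 = 0.0550 m before braking
robot covers 0.5500·0.5500 − ½·1.0000·0.5500² = 0.1512 m while stopping
person approaches 1.0000·(0.1000+0.5500) = 0.6500 m
C+Z_d+Z_r = 0.1000+0.0300+0.0100 = 0.1400 m
S_min ≈ 0.0550+0.1512+0.6500+0.1400  ⇒  S_min = 797/800 m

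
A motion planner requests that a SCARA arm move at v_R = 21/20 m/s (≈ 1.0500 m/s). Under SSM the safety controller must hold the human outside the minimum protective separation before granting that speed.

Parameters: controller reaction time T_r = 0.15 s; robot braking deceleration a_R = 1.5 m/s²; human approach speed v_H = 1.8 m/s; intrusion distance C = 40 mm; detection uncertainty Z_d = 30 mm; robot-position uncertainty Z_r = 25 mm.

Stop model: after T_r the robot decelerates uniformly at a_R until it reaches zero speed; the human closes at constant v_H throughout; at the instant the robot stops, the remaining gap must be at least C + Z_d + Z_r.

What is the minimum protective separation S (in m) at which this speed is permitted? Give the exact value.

S_min = 43/20 m = 2.1500 m

stop time T_s = (21/20)/(3/2) = 0.7000 s
robot in T_r: 1.0500·0.1500 = 0.1575 m
robot covers 1.0500·0.7000 − ½·1.5000·0.7000² = 0.3675 m while stopping
person approaches 1.8000·(0.1500+0.7000) = 1.5300 m
C+Z_d+Z_r = 0.0400+0.0300+0.0250 = 0.0950 m
S_min ≈ 0.1575+0.3675+1.5300+0.0950  ⇒  S_min = 43/20 m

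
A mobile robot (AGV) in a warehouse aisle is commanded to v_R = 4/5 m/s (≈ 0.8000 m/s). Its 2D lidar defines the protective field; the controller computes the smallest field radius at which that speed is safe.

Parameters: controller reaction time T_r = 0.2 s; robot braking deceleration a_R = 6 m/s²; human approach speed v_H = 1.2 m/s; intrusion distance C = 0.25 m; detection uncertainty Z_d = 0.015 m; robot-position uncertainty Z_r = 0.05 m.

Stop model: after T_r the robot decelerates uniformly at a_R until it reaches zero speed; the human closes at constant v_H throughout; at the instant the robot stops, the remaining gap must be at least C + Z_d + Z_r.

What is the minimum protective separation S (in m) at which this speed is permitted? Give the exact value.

S_min = 557/600 m = 0.9283 m

T_s = v_R/a_R = (4/5)/6 = 0.1333 s
robot in T_r: 0.8000·0.2000 = 0.1600 m
robot under decel: 0.8000²/(2·6.0000) = 0.0533 m
human over T_r+T_s: 1.2000·(0.2000+0.1333) = 0.4000 m
margins: 0.2500+0.0150+0.0500 = 0.3150 m
S_min ≈ 0.1600+0.0533+0.4000+0.3150  ⇒  S_min = 557/600 m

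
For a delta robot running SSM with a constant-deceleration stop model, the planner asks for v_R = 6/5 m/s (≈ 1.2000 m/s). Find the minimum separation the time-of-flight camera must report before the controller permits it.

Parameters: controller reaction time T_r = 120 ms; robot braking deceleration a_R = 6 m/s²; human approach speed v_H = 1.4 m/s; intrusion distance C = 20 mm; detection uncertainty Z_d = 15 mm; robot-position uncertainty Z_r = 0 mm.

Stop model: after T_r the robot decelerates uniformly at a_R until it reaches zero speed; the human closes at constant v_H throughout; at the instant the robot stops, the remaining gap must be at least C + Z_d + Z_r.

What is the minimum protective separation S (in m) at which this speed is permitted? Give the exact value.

S_min = 747/1000 m = 0.7470 m

stop time T_s = (6/5)/6 = 0.2000 s
robot covers v_R·T_r = 1.2000·0.1200 = 0.1440 m before braking
robot covers 1.2000·0.2000 − ½·6.0000·0.2000² = 0.1200 m while stopping
human closes 1.4000·0.3200 = 0.4480 m
margins: 0.0200+0.0150+0.0000 = 0.0350 m
S_min ≈ 0.1440+0.1200+0.4480+0.0350  ⇒  S_min = 747/1000 m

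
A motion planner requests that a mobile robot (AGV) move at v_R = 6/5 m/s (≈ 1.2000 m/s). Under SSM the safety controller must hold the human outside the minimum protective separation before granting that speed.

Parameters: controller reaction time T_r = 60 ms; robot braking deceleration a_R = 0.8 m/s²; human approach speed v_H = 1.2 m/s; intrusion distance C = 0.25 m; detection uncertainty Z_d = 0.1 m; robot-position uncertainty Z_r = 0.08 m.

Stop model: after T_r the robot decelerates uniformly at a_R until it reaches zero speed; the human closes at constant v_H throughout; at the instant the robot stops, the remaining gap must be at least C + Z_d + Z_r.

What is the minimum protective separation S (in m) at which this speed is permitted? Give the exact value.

T_s = v_R/a_R = (6/5)/(4/5) = 1.5000 s
reaction-phase robot travel = 1.2000·0.0600 = 0.0720 m
braking distance = 1.2000²/(2·0.8000) = 0.9000 m
human closes 1.2000·1.5600 = 1.8720 m
margins: 0.2500+0.1000+0.0800 = 0.4300 m
S_min ≈ 0.0720+0.9000+1.8720+0.4300  ⇒  S_min = 1637/500 m

S_min = 1637/500 m = 3.2740 m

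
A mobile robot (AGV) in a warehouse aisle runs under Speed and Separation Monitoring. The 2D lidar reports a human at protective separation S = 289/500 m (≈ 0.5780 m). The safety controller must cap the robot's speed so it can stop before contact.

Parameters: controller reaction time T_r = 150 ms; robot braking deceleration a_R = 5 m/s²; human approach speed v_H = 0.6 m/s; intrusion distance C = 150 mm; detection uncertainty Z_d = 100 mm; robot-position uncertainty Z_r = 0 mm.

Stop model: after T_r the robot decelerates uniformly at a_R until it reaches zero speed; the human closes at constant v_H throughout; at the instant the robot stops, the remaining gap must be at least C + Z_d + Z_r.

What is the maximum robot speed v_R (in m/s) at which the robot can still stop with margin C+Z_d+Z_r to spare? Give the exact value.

collect terms ⇒ (1/10)·v_R² + (27/100)·v_R + (-119/500) = 0
  disc = (27/100)² − 4·(1/10)·(-119/500) = 1681/10000 ; √disc = 41/100
  v_R = (−(27/100) + 41/100) / (2·(1/10)) = 7/10 m/s
check:
T_s = v_R/a_R = (7/10)/5 = 0.1400 s
reaction-phase robot travel = 0.7000·0.1500 = 0.1050 m
robot covers 0.7000·0.1400 − ½·5.0000·0.1400² = 0.0490 m while stopping
human over T_r+T_s: 0.6000·(0.1500+0.1400) = 0.1740 m
C+Z_d+Z_r = 0.1500+0.1000+0.0000 = 0.2500 m
sum ≈ 0.1050+0.0490+0.1740+0.2500 ≈ 0.5780 m = S ✓

v_R_max = 7/10 m/s = 0.7000 m/s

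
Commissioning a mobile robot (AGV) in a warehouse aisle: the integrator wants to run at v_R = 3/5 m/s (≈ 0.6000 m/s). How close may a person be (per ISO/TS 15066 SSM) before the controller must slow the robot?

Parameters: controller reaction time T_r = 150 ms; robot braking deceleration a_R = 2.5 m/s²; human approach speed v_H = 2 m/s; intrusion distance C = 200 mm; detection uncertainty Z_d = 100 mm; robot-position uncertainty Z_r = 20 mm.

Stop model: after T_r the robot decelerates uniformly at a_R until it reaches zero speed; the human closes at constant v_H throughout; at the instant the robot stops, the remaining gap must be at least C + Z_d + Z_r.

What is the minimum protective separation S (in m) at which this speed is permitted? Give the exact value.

S_min = 631/500 m = 1.2620 m

stop time T_s = (3/5)/(5/2) = 0.2400 s
reaction-phase robot travel = 0.6000·0.1500 = 0.0900 m
braking distance = 0.6000²/(2·2.5000) = 0.0720 m
person approaches 2.0000·(0.1500+0.2400) = 0.7800 m
C+Z_d+Z_r = 0.2000+0.1000+0.0200 = 0.3200 m
S_min ≈ 0.0900+0.0720+0.7800+0.3200  ⇒  S_min = 631/500 m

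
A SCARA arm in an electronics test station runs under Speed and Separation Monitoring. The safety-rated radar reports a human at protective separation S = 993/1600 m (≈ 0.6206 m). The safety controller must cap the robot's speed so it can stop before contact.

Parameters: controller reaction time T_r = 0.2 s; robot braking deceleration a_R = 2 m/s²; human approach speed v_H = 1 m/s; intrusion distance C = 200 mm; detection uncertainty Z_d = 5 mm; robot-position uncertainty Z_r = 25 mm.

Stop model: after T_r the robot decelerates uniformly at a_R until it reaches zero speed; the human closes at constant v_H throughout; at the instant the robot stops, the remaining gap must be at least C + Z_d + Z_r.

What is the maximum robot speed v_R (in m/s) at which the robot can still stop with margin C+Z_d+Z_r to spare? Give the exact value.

v_R_max = 1/4 m/s = 0.2500 m/s

collect terms ⇒ (1/4)·v_R² + (7/10)·v_R + (-61/320) = 0
  disc = (7/10)² − 4·(1/4)·(-61/320) = 1089/1600 ; √disc = 33/40
  v_R = (−(7/10) + 33/40) / (2·(1/4)) = 1/4 m/s
check:
braking lasts T_s = (1/4)/2 = 0.1250 s
robot in T_r: 0.2500·0.2000 = 0.0500 m
robot covers 0.2500·0.1250 − ½·2.0000·0.1250² = 0.0156 m while stopping
human closes 1.0000·0.3250 = 0.3250 m
residual clearance needed = 0.2000+0.0050+0.0250 = 0.2300 m
sum ≈ 0.0500+0.0156+0.3250+0.2300 ≈ 0.6206 m = S ✓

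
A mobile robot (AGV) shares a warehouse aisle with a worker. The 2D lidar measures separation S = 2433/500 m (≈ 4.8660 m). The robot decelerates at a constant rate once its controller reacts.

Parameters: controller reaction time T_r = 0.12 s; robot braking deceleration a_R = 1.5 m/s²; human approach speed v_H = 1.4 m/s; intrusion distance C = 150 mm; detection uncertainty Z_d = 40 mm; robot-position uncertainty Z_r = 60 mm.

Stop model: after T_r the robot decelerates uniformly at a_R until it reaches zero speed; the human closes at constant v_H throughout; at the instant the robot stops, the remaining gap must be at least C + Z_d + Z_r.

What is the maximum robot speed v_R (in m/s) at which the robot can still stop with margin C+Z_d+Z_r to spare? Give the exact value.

collect terms ⇒ (1/3)·v_R² + (79/75)·v_R + (-556/125) = 0
  disc = (79/75)² − 4·(1/3)·(-556/125) = 39601/5625 ; √disc = 199/75
  v_R = (−(79/75) + 199/75) / (2·(1/3)) = 12/5 m/s
check:
braking lasts T_s = (12/5)/(3/2) = 1.6000 s
robot in T_r: 2.4000·0.1200 = 0.2880 m
robot under decel: 2.4000²/(2·1.5000) = 1.9200 m
human closes 1.4000·1.7200 = 2.4080 m
C+Z_d+Z_r = 0.1500+0.0400+0.0600 = 0.2500 m
sum ≈ 0.2880+1.9200+2.4080+0.2500 ≈ 4.8660 m = S ✓

v_R_max = 12/5 m/s = 2.4000 m/s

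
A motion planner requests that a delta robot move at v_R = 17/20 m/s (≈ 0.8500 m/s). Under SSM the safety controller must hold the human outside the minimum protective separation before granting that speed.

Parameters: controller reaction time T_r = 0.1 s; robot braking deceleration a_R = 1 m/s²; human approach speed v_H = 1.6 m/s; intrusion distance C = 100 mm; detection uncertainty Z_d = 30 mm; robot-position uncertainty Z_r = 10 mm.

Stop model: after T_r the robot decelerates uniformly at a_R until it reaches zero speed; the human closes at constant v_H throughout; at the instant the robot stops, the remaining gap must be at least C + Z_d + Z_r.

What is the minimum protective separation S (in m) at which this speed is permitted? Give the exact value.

S_min = 337/160 m = 2.1063 m

T_s = v_R/a_R = (17/20)/1 = 0.8500 s
reaction-phase robot travel = 0.8500·0.1000 = 0.0850 m
robot covers 0.8500·0.8500 − ½·1.0000·0.8500² = 0.3613 m while stopping
human over T_r+T_s: 1.6000·(0.1000+0.8500) = 1.5200 m
C+Z_d+Z_r = 0.1000+0.0300+0.0100 = 0.1400 m
S_min ≈ 0.0850+0.3613+1.5200+0.1400  ⇒  S_min = 337/160 m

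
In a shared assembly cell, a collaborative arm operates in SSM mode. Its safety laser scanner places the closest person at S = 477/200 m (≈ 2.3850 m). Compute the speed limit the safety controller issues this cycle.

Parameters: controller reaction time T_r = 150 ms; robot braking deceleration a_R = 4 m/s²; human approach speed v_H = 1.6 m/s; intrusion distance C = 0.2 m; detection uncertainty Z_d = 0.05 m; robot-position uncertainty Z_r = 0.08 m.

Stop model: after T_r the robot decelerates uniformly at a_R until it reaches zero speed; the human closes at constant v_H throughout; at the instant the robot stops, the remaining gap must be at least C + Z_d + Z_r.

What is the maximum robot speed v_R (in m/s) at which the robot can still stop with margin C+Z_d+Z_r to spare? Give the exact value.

at the boundary: (1/8)·v² + (11/20)·v + (-363/200) = 0
  disc = (11/20)² − 4·(1/8)·(-363/200) = 121/100 ; √disc = 11/10
  v_R = (−(11/20) + 11/10) / (2·(1/8)) = 11/5 m/s
check:
stop time T_s = (11/5)/4 = 0.5500 s
reaction-phase robot travel = 2.2000·0.1500 = 0.3300 m
robot under decel: 2.2000²/(2·4.0000) = 0.6050 m
human closes 1.6000·0.7000 = 1.1200 m
C+Z_d+Z_r = 0.2000+0.0500+0.0800 = 0.3300 m
sum ≈ 0.3300+0.6050+1.1200+0.3300 ≈ 2.3850 m = S ✓

v_R_max = 11/5 m/s = 2.2000 m/s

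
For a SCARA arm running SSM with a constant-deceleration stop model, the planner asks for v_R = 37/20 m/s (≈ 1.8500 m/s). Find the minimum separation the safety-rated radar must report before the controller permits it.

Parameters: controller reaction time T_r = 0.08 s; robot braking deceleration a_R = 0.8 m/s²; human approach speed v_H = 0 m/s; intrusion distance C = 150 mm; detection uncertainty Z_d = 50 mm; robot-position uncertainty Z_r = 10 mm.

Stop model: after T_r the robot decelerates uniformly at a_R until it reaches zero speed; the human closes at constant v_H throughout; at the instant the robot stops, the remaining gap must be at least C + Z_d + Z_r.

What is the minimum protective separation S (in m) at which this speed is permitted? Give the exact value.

S_min = 39953/16000 m = 2.4971 m

braking lasts T_s = (37/20)/(4/5) = 2.3125 s
robot in T_r: 1.8500·0.0800 = 0.1480 m
robot under decel: 1.8500²/(2·0.8000) = 2.1391 m
person approaches 0.0000·(0.0800+2.3125) = 0.0000 m
C+Z_d+Z_r = 0.1500+0.0500+0.0100 = 0.2100 m
S_min ≈ 0.1480+2.1391+0.0000+0.2100  ⇒  S_min = 39953/16000 m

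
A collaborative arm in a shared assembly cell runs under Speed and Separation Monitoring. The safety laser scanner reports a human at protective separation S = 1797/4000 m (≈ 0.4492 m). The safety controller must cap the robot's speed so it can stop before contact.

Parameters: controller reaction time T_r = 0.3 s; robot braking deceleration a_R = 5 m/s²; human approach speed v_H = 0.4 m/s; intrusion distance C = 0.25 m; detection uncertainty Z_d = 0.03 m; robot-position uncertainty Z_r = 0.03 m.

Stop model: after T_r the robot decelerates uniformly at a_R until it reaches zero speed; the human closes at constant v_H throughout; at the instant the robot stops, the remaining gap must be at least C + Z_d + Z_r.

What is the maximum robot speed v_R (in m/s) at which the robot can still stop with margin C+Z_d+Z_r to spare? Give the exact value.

v_R_max = 1/20 m/s = 0.0500 m/s

quadratic (1/10)·v² + (19/50)·v + (-77/4000) = 0
  disc = (19/50)² − 4·(1/10)·(-77/4000) = 1521/10000 ; √disc = 39/100
  v_R = (−(19/50) + 39/100) / (2·(1/10)) = 1/20 m/s
check:
T_s = v_R/a_R = (1/20)/5 = 0.0100 s
reaction-phase robot travel = 0.0500·0.3000 = 0.0150 m
braking distance = 0.0500²/(2·5.0000) = 0.0003 m
human over T_r+T_s: 0.4000·(0.3000+0.0100) = 0.1240 m
C+Z_d+Z_r = 0.2500+0.0300+0.0300 = 0.3100 m
sum ≈ 0.0150+0.0003+0.1240+0.3100 ≈ 0.4492 m = S ✓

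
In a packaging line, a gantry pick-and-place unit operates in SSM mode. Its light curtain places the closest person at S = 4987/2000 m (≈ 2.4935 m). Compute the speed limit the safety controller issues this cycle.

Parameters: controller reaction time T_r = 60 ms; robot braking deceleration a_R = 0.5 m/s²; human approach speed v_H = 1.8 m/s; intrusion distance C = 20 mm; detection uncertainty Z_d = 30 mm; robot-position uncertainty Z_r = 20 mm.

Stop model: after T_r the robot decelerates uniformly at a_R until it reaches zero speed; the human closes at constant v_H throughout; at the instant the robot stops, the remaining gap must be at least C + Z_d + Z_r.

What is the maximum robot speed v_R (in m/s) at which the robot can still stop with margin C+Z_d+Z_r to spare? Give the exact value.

quadratic (1)·v² + (183/50)·v + (-4631/2000) = 0
  disc = (183/50)² − 4·(1)·(-4631/2000) = 14161/625 ; √disc = 119/25
  v_R = (−(183/50) + 119/25) / (2·(1)) = 11/20 m/s
check:
braking lasts T_s = (11/20)/(1/2) = 1.1000 s
robot in T_r: 0.5500·0.0600 = 0.0330 m
braking distance = 0.5500²/(2·0.5000) = 0.3025 m
human closes 1.8000·1.1600 = 2.0880 m
margins: 0.0200+0.0300+0.0200 = 0.0700 m
sum ≈ 0.0330+0.3025+2.0880+0.0700 ≈ 2.4935 m = S ✓

v_R_max = 11/20 m/s = 0.5500 m/s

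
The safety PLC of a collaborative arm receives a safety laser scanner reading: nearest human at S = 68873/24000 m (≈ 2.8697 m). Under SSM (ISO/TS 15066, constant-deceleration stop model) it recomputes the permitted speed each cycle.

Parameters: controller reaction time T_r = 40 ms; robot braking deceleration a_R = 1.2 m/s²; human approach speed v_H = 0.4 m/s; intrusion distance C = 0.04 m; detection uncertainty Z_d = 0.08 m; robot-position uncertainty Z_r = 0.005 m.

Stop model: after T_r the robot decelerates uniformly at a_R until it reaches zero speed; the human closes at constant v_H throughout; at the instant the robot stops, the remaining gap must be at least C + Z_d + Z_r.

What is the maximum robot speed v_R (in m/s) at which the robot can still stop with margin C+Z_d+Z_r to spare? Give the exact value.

v_R_max = 43/20 m/s = 2.1500 m/s

at the boundary: (5/12)·v² + (28/75)·v + (-65489/24000) = 0
  disc = (28/75)² − 4·(5/12)·(-65489/24000) = 187489/40000 ; √disc = 433/200
  v_R = (−(28/75) + 433/200) / (2·(5/12)) = 43/20 m/s
check:
braking lasts T_s = (43/20)/(6/5) = 1.7917 s
reaction-phase robot travel = 2.1500·0.0400 = 0.0860 m
robot covers 2.1500·1.7917 − ½·1.2000·1.7917² = 1.9260 m while stopping
human over T_r+T_s: 0.4000·(0.0400+1.7917) = 0.7327 m
margins: 0.0400+0.0800+0.0050 = 0.1250 m
sum ≈ 0.0860+1.9260+0.7327+0.1250 ≈ 2.8697 m = S ✓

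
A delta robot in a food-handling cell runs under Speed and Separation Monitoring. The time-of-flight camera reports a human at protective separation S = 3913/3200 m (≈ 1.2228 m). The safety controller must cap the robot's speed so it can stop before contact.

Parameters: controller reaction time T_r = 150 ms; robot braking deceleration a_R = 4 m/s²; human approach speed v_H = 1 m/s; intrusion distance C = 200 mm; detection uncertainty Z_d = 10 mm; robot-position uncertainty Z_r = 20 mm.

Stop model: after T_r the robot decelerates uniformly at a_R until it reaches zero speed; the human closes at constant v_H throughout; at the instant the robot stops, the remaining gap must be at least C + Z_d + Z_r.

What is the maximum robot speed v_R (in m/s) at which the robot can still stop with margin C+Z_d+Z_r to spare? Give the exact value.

v_R_max = 29/20 m/s = 1.4500 m/s

quadratic (1/8)·v² + (2/5)·v + (-2697/3200) = 0
  disc = (2/5)² − 4·(1/8)·(-2697/3200) = 3721/6400 ; √disc = 61/80
  v_R = (−(2/5) + 61/80) / (2·(1/8)) = 29/20 m/s
check:
T_s = v_R/a_R = (29/20)/4 = 0.3625 s
reaction-phase robot travel = 1.4500·0.1500 = 0.2175 m
robot covers 1.4500·0.3625 − ½·4.0000·0.3625² = 0.2628 m while stopping
human closes 1.0000·0.5125 = 0.5125 m
residual clearance needed = 0.2000+0.0100+0.0200 = 0.2300 m
sum ≈ 0.2175+0.2628+0.5125+0.2300 ≈ 1.2228 m = S ✓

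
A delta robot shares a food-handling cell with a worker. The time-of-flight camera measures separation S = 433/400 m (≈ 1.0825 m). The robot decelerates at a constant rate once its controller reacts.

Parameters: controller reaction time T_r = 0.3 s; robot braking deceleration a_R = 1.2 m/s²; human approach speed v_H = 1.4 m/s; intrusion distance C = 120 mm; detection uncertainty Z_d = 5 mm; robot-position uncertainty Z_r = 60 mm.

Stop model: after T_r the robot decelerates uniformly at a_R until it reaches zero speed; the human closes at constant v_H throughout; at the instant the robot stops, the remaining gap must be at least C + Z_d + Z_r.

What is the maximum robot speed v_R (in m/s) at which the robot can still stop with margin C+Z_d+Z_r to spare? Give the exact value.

at the boundary: (5/12)·v² + (22/15)·v + (-191/400) = 0
  disc = (22/15)² − 4·(5/12)·(-191/400) = 10609/3600 ; √disc = 103/60
  v_R = (−(22/15) + 103/60) / (2·(5/12)) = 3/10 m/s
check:
stop time T_s = (3/10)/(6/5) = 0.2500 s
robot covers v_R·T_r = 0.3000·0.3000 = 0.0900 m before braking
braking distance = 0.3000²/(2·1.2000) = 0.0375 m
human over T_r+T_s: 1.4000·(0.3000+0.2500) = 0.7700 m
C+Z_d+Z_r = 0.1200+0.0050+0.0600 = 0.1850 m
sum ≈ 0.0900+0.0375+0.7700+0.1850 ≈ 1.0825 m = S ✓

v_R_max = 3/10 m/s = 0.3000 m/s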